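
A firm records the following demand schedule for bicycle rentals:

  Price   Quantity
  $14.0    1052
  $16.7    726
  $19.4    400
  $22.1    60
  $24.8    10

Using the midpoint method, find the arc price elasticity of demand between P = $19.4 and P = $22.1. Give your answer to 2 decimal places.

At P = 19.4, Q = 400; at P = 22.1, Q = 60.
ΔQ = -340, ΔP = 2.7. Midpoints: P̄ = 20.75, Q̄ = 230.0.
ε = (ΔQ/ΔP)(P̄/Q̄) = (-340/2.7)(20.75/230.0).

-11.36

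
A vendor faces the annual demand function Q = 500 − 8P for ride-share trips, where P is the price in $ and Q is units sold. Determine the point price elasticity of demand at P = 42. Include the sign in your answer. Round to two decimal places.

-2.05

At P = 42, Q = 164.
dQ/dP = −8.
ε = (dQ/dP)(P/Q) = (-8)(42/164).
|ε| > 1, so demand is elastic at this price.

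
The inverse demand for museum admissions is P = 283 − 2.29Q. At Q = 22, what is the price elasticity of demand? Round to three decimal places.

At Q = 22, P = 283 − 2.29(22) = 232.62.
dP/dQ = −2.29, so dQ/dP = 1/(−2.29) = -0.437.
ε = (dQ/dP)(P/Q) = (-0.437)(232.62/22).

-4.617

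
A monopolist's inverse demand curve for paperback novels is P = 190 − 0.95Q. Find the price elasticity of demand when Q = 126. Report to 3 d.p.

At Q = 126, P = 190 − 0.95(126) = 70.30.
dP/dQ = −0.95, so dQ/dP = 1/(−0.95) = -1.053.
ε = (dQ/dP)(P/Q) = (-1.053)(70.30/126).

-0.587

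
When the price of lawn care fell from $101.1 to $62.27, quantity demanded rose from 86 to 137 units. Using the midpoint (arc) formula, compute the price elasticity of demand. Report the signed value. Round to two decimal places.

-0.96

ΔQ = 137 − 86 = 51; ΔP = 62.27 − 101.1 = -38.83.
Midpoints: P̄ = 81.69, Q̄ = 111.5.
ε = (ΔQ/ΔP)(P̄/Q̄) = (51/-38.83)(81.69/111.5).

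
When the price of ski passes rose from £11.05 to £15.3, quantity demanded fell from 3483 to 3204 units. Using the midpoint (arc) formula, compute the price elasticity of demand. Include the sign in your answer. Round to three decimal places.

ΔQ = 3204 − 3483 = -279; ΔP = 15.3 − 11.05 = 4.25.
Midpoints: P̄ = 13.18, Q̄ = 3343.5.
ε = (ΔQ/ΔP)(P̄/Q̄) = (-279/4.25)(13.18/3343.5).

-0.259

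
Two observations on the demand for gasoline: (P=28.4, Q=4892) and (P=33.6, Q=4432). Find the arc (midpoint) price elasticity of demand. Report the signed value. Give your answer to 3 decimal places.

ΔQ = 4432 − 4892 = -460; ΔP = 33.6 − 28.4 = 5.2.
Midpoints: P̄ = 31.00, Q̄ = 4662.0.
ε = (ΔQ/ΔP)(P̄/Q̄) = (-460/5.2)(31.00/4662.0).

-0.588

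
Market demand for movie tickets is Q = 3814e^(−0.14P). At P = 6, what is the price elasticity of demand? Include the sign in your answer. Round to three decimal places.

-0.840

At P = 6, Q = 1646.544.
dQ/dP = −0.14·3814e^(−0.14P) = −0.14Q = -230.516.
ε = (dQ/dP)(P/Q) = (-230.516)(6/1646.544).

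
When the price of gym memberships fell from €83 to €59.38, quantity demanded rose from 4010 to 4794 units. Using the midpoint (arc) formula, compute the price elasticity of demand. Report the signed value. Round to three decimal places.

-0.537

ΔQ = 4794 − 4010 = 784; ΔP = 59.38 − 83 = -23.62.
Midpoints: P̄ = 71.19, Q̄ = 4402.0.
ε = (ΔQ/ΔP)(P̄/Q̄) = (784/-23.62)(71.19/4402.0).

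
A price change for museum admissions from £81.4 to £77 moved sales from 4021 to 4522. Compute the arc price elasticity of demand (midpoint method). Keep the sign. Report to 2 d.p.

-2.11

ΔQ = 4522 − 4021 = 501; ΔP = 77 − 81.4 = -4.4.
Midpoints: P̄ = 79.20, Q̄ = 4271.5.
ε = (ΔQ/ΔP)(P̄/Q̄) = (501/-4.4)(79.20/4271.5).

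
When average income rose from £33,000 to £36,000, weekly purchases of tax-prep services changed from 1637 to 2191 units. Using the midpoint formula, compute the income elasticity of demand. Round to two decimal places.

ΔQ = 554, ΔI = 3000. Midpoints: Ī = 34,500, Q̄ = 1914.0.
ε_I = (ΔQ/ΔI)(Ī/Q̄) = (554/3000)(34500/1914.0).
ε_I > 0, so the good is normal.

3.33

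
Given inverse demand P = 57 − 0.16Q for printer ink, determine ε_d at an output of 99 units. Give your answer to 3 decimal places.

At Q = 99, P = 57 − 0.16(99) = 41.16.
dP/dQ = −0.16, so dQ/dP = 1/(−0.16) = -6.250.
ε = (dQ/dP)(P/Q) = (-6.250)(41.16/99).

-2.598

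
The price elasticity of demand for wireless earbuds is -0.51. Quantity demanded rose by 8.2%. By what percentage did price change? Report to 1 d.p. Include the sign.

-16.1%

%ΔP ≈ %ΔQ / ε = (8.2%)/(-0.51) = -16.08%.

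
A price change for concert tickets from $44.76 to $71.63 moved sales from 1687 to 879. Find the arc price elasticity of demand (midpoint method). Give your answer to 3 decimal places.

-1.364

ΔQ = 879 − 1687 = -808; ΔP = 71.63 − 44.76 = 26.87.
Midpoints: P̄ = 58.19, Q̄ = 1283.0.
ε = (ΔQ/ΔP)(P̄/Q̄) = (-808/26.87)(58.19/1283.0).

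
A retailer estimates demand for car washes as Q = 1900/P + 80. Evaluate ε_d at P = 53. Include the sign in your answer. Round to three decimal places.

-0.309

At P = 53, Q = 115.849.
dQ/dP = −1900/P² = -0.676.
ε = (dQ/dP)(P/Q) = (-0.676)(53/115.849).
|ε| < 1, so demand is inelastic at this price.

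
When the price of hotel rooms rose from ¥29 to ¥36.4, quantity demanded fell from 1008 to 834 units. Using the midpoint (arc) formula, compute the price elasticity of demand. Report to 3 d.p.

-0.835

ΔQ = 834 − 1008 = -174; ΔP = 36.4 − 29 = 7.4.
Midpoints: P̄ = 32.70, Q̄ = 921.0.
ε = (ΔQ/ΔP)(P̄/Q̄) = (-174/7.4)(32.70/921.0).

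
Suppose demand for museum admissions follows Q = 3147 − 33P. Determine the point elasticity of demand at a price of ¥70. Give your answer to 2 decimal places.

-2.76

At P = 70, Q = 837.
dQ/dP = −33.
ε = (dQ/dP)(P/Q) = (-33)(70/837).
|ε| > 1, so demand is elastic at this price.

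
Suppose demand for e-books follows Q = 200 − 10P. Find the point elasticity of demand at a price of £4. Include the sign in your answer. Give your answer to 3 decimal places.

-0.250

At P = 4, Q = 160.
dQ/dP = −10.
ε = (dQ/dP)(P/Q) = (-10)(4/160).
|ε| < 1, so demand is inelastic at this price.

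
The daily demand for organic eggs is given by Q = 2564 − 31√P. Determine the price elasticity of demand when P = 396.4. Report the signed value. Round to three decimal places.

At P = 396.4, Q = 1946.796.
dQ/dP = −31/(2√P) = -0.779.
ε = (dQ/dP)(P/Q) = (-0.779)(396.4/1946.796).

-0.159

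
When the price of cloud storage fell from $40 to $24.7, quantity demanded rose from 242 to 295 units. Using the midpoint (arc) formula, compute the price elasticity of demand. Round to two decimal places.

-0.42

ΔQ = 295 − 242 = 53; ΔP = 24.7 − 40 = -15.3.
Midpoints: P̄ = 32.35, Q̄ = 268.5.
ε = (ΔQ/ΔP)(P̄/Q̄) = (53/-15.3)(32.35/268.5).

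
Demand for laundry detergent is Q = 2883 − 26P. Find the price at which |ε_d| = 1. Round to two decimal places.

55.44

For linear demand Q = a − bP, ε = −bP/(a − bP). |ε| = 1 when bP = a − bP, i.e. P = a/(2b).
P = 2883/(2·26) = 2883/52 = 55.4423.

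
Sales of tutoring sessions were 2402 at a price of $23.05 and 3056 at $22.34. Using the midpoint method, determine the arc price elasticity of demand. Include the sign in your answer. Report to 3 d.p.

ΔQ = 3056 − 2402 = 654; ΔP = 22.34 − 23.05 = -0.71.
Midpoints: P̄ = 22.70, Q̄ = 2729.0.
ε = (ΔQ/ΔP)(P̄/Q̄) = (654/-0.71)(22.70/2729.0).

-7.660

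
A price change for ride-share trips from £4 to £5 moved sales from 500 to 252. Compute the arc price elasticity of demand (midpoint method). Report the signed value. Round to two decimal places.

ΔQ = 252 − 500 = -248; ΔP = 5 − 4 = 1.
Midpoints: P̄ = 4.50, Q̄ = 376.0.
ε = (ΔQ/ΔP)(P̄/Q̄) = (-248/1)(4.50/376.0).

-2.97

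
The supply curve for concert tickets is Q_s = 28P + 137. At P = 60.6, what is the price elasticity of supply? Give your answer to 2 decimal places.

At P = 60.6, Q_s = 1833.80.
dQ_s/dP = 28.
ε_s = (dQ_s/dP)(P/Q_s) = (28)(60.6/1833.80).

0.93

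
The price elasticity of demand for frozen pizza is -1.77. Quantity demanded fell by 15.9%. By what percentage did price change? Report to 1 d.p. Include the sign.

%ΔP ≈ %ΔQ / ε = (-15.9%)/(-1.77) = 8.98%.

9.0%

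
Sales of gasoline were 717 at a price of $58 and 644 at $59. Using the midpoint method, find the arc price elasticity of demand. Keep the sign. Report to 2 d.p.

ΔQ = 644 − 717 = -73; ΔP = 59 − 58 = 1.
Midpoints: P̄ = 58.50, Q̄ = 680.5.
ε = (ΔQ/ΔP)(P̄/Q̄) = (-73/1)(58.50/680.5).

-6.28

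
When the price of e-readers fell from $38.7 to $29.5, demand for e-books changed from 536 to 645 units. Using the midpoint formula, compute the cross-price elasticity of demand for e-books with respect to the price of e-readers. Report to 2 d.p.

-0.68

ΔQ_x = 645 − 536 = 109; ΔP_y = 29.5 − 38.7 = -9.2.
Midpoints: P̄_y = 34.10, Q̄_x = 590.5.
ε_xy = (ΔQ_x/ΔP_y)(P̄_y/Q̄_x) = (109/-9.2)(34.10/590.5).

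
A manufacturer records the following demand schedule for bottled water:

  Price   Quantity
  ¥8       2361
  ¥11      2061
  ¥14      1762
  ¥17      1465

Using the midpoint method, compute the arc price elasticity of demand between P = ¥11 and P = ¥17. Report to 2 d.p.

At P = 11, Q = 2061; at P = 17, Q = 1465.
ΔQ = -596, ΔP = 6. Midpoints: P̄ = 14.00, Q̄ = 1763.0.
ε = (ΔQ/ΔP)(P̄/Q̄) = (-596/6)(14.00/1763.0).

-0.79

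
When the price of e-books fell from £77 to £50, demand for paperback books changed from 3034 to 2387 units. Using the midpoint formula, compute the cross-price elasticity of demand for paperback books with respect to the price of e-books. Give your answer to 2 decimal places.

ΔQ_x = 2387 − 3034 = -647; ΔP_y = 50 − 77 = -27.
Midpoints: P̄_y = 63.50, Q̄_x = 2710.5.
ε_xy = (ΔQ_x/ΔP_y)(P̄_y/Q̄_x) = (-647/-27)(63.50/2710.5).

0.56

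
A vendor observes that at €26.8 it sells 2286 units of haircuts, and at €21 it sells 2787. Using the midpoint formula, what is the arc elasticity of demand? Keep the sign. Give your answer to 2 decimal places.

ΔQ = 2787 − 2286 = 501; ΔP = 21 − 26.8 = -5.8.
Midpoints: P̄ = 23.90, Q̄ = 2536.5.
ε = (ΔQ/ΔP)(P̄/Q̄) = (501/-5.8)(23.90/2536.5).

-0.81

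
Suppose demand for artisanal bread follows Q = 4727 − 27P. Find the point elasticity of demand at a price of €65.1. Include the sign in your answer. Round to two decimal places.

At P = 65.1, Q = 2969.300.
dQ/dP = −27.
ε = (dQ/dP)(P/Q) = (-27)(65.1/2969.300).
|ε| < 1, so demand is inelastic at this price.

-0.59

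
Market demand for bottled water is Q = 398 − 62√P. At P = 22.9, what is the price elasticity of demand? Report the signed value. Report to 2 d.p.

At P = 22.9, Q = 101.306.
dQ/dP = −62/(2√P) = -6.478.
ε = (dQ/dP)(P/Q) = (-6.478)(22.9/101.306).

-1.46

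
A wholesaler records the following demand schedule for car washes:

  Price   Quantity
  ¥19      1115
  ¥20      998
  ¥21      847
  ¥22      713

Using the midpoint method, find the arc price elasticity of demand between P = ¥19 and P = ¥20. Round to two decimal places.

At P = 19, Q = 1115; at P = 20, Q = 998.
ΔQ = -117, ΔP = 1. Midpoints: P̄ = 19.50, Q̄ = 1056.5.
ε = (ΔQ/ΔP)(P̄/Q̄) = (-117/1)(19.50/1056.5).

-2.16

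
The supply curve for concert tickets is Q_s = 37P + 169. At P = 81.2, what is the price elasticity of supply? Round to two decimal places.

At P = 81.2, Q_s = 3173.40.
dQ_s/dP = 37.
ε_s = (dQ_s/dP)(P/Q_s) = (37)(81.2/3173.40).

0.95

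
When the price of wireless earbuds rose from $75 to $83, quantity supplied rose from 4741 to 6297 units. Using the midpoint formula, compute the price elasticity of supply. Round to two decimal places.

2.78

ΔQ = 6297 − 4741 = 1556; ΔP = 83 − 75 = 8.
Midpoints: P̄ = 79.00, Q̄ = 5519.0.
ε_s = (ΔQ/ΔP)(P̄/Q̄) = (1556/8)(79.00/5519.0).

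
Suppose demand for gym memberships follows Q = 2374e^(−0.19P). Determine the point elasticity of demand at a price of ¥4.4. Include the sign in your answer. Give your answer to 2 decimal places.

At P = 4.4, Q = 1028.989.
dQ/dP = −0.19·2374e^(−0.19P) = −0.19Q = -195.508.
ε = (dQ/dP)(P/Q) = (-195.508)(4.4/1028.989).

-0.84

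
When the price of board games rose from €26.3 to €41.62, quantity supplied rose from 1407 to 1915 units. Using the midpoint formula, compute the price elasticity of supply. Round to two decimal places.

0.68

ΔQ = 1915 − 1407 = 508; ΔP = 41.62 − 26.3 = 15.32.
Midpoints: P̄ = 33.96, Q̄ = 1661.0.
ε_s = (ΔQ/ΔP)(P̄/Q̄) = (508/15.32)(33.96/1661.0).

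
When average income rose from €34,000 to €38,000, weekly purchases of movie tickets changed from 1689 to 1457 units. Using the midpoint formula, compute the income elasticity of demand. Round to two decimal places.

-1.33

ΔQ = -232, ΔI = 4000. Midpoints: Ī = 36,000, Q̄ = 1573.0.
ε_I = (ΔQ/ΔI)(Ī/Q̄) = (-232/4000)(36000/1573.0).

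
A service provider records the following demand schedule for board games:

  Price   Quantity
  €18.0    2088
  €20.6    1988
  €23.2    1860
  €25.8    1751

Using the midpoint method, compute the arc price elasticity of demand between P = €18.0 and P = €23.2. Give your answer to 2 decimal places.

At P = 18.0, Q = 2088; at P = 23.2, Q = 1860.
ΔQ = -228, ΔP = 5.2. Midpoints: P̄ = 20.60, Q̄ = 1974.0.
ε = (ΔQ/ΔP)(P̄/Q̄) = (-228/5.2)(20.60/1974.0).

-0.46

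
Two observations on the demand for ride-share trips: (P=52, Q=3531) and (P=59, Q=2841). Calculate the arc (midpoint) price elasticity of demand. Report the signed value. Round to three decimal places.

ΔQ = 2841 − 3531 = -690; ΔP = 59 − 52 = 7.
Midpoints: P̄ = 55.50, Q̄ = 3186.0.
ε = (ΔQ/ΔP)(P̄/Q̄) = (-690/7)(55.50/3186.0).

-1.717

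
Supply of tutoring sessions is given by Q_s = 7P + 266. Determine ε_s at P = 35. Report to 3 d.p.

0.479

At P = 35, Q_s = 511.
dQ_s/dP = 7.
ε_s = (dQ_s/dP)(P/Q_s) = (7)(35/511).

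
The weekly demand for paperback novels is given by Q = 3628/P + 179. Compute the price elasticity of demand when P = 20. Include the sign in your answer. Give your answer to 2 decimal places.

-0.50

At P = 20, Q = 360.400.
dQ/dP = −3628/P² = -9.070.
ε = (dQ/dP)(P/Q) = (-9.070)(20/360.400).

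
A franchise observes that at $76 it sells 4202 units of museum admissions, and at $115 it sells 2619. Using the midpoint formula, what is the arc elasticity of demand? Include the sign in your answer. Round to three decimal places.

-1.137

ΔQ = 2619 − 4202 = -1583; ΔP = 115 − 76 = 39.
Midpoints: P̄ = 95.50, Q̄ = 3410.5.
ε = (ΔQ/ΔP)(P̄/Q̄) = (-1583/39)(95.50/3410.5).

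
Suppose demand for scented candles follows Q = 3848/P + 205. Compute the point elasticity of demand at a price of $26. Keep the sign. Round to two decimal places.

At P = 26, Q = 353.
dQ/dP = −3848/P² = -5.692.
ε = (dQ/dP)(P/Q) = (-5.692)(26/353).

-0.42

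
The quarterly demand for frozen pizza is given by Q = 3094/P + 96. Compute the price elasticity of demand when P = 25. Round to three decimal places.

At P = 25, Q = 219.760.
dQ/dP = −3094/P² = -4.950.
ε = (dQ/dP)(P/Q) = (-4.950)(25/219.760).

-0.563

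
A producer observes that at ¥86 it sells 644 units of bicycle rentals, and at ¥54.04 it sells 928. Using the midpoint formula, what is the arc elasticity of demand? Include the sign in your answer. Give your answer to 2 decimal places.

-0.79

ΔQ = 928 − 644 = 284; ΔP = 54.04 − 86 = -31.96.
Midpoints: P̄ = 70.02, Q̄ = 786.0.
ε = (ΔQ/ΔP)(P̄/Q̄) = (284/-31.96)(70.02/786.0).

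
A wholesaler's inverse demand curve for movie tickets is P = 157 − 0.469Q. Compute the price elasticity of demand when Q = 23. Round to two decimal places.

-13.55

At Q = 23, P = 157 − 0.469(23) = 146.21.
dP/dQ = −0.469, so dQ/dP = 1/(−0.469) = -2.132.
ε = (dQ/dP)(P/Q) = (-2.132)(146.21/23).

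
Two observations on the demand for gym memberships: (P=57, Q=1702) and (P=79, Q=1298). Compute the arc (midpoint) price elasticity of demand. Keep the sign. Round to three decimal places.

-0.832

ΔQ = 1298 − 1702 = -404; ΔP = 79 − 57 = 22.
Midpoints: P̄ = 68.00, Q̄ = 1500.0.
ε = (ΔQ/ΔP)(P̄/Q̄) = (-404/22)(68.00/1500.0).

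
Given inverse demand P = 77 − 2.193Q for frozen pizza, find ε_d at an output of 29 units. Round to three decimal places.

-0.211

At Q = 29, P = 77 − 2.193(29) = 13.40.
dP/dQ = −2.193, so dQ/dP = 1/(−2.193) = -0.456.
ε = (dQ/dP)(P/Q) = (-0.456)(13.40/29).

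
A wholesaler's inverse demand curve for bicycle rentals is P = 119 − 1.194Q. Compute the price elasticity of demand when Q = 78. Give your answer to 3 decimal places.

At Q = 78, P = 119 − 1.194(78) = 25.87.
dP/dQ = −1.194, so dQ/dP = 1/(−1.194) = -0.838.
ε = (dQ/dP)(P/Q) = (-0.838)(25.87/78).

-0.278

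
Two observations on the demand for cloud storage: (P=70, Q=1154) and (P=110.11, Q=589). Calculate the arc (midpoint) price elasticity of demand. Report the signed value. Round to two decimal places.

-1.46

ΔQ = 589 − 1154 = -565; ΔP = 110.11 − 70 = 40.11.
Midpoints: P̄ = 90.06, Q̄ = 871.5.
ε = (ΔQ/ΔP)(P̄/Q̄) = (-565/40.11)(90.06/871.5).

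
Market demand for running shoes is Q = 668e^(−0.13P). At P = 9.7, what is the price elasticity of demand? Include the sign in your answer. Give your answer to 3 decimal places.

At P = 9.7, Q = 189.292.
dQ/dP = −0.13·668e^(−0.13P) = −0.13Q = -24.608.
ε = (dQ/dP)(P/Q) = (-24.608)(9.7/189.292).

-1.261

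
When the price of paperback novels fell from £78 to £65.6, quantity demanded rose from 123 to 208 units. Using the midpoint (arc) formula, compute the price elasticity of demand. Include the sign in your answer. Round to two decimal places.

-2.97

ΔQ = 208 − 123 = 85; ΔP = 65.6 − 78 = -12.4.
Midpoints: P̄ = 71.80, Q̄ = 165.5.
ε = (ΔQ/ΔP)(P̄/Q̄) = (85/-12.4)(71.80/165.5).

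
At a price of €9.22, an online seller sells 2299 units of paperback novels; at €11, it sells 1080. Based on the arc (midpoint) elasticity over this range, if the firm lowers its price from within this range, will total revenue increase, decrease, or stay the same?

increase

Arc ε = (-1219/1.78)(10.11/1689.5) ≈ -4.098.
|ε| = 4.10 > 1, so demand is elastic. A price cut therefore raises total revenue.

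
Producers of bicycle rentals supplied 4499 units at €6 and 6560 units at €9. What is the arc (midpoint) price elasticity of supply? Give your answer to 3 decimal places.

ΔQ = 6560 − 4499 = 2061; ΔP = 9 − 6 = 3.
Midpoints: P̄ = 7.50, Q̄ = 5529.5.
ε_s = (ΔQ/ΔP)(P̄/Q̄) = (2061/3)(7.50/5529.5).

0.932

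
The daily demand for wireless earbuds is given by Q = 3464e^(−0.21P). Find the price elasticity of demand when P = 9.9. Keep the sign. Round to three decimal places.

-2.079

At P = 9.9, Q = 433.191.
dQ/dP = −0.21·3464e^(−0.21P) = −0.21Q = -90.970.
ε = (dQ/dP)(P/Q) = (-90.970)(9.9/433.191).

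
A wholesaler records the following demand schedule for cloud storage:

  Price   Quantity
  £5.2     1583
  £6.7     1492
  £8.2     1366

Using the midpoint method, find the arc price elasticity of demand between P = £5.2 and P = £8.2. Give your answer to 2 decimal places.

-0.33

At P = 5.2, Q = 1583; at P = 8.2, Q = 1366.
ΔQ = -217, ΔP = 3.0. Midpoints: P̄ = 6.70, Q̄ = 1474.5.
ε = (ΔQ/ΔP)(P̄/Q̄) = (-217/3.0)(6.70/1474.5).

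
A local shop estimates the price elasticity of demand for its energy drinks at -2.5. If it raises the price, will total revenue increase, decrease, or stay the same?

decrease

|ε| = 2.50 > 1, so demand is elastic. A price rise therefore reduces total revenue.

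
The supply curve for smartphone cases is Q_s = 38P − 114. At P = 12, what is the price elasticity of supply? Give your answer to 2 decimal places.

At P = 12, Q_s = 342.
dQ_s/dP = 38.
ε_s = (dQ_s/dP)(P/Q_s) = (38)(12/342).

1.33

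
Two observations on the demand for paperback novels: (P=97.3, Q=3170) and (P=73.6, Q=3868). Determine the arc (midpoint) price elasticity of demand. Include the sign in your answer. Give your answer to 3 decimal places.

-0.715

ΔQ = 3868 − 3170 = 698; ΔP = 73.6 − 97.3 = -23.7.
Midpoints: P̄ = 85.45, Q̄ = 3519.0.
ε = (ΔQ/ΔP)(P̄/Q̄) = (698/-23.7)(85.45/3519.0).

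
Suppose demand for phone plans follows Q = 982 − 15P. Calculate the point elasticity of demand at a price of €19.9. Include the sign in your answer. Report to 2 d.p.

At P = 19.9, Q = 683.500.
dQ/dP = −15.
ε = (dQ/dP)(P/Q) = (-15)(19.9/683.500).
|ε| < 1, so demand is inelastic at this price.

-0.44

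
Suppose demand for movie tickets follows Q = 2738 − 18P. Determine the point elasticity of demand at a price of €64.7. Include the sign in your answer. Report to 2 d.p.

At P = 64.7, Q = 1573.400.
dQ/dP = −18.
ε = (dQ/dP)(P/Q) = (-18)(64.7/1573.400).
|ε| < 1, so demand is inelastic at this price.

-0.74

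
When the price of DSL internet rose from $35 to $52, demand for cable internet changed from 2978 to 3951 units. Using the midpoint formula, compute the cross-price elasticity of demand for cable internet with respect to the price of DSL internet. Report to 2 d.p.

0.72

ΔQ_x = 3951 − 2978 = 973; ΔP_y = 52 − 35 = 17.
Midpoints: P̄_y = 43.50, Q̄_x = 3464.5.
ε_xy = (ΔQ_x/ΔP_y)(P̄_y/Q̄_x) = (973/17)(43.50/3464.5).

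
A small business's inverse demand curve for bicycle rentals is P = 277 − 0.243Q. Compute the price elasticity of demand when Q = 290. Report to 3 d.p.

At Q = 290, P = 277 − 0.243(290) = 206.53.
dP/dQ = −0.243, so dQ/dP = 1/(−0.243) = -4.115.
ε = (dQ/dP)(P/Q) = (-4.115)(206.53/290).

-2.931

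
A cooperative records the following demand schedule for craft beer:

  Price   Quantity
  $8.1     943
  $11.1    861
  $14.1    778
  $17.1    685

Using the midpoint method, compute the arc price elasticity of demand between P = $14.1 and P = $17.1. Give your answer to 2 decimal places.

-0.66

At P = 14.1, Q = 778; at P = 17.1, Q = 685.
ΔQ = -93, ΔP = 3.0. Midpoints: P̄ = 15.60, Q̄ = 731.5.
ε = (ΔQ/ΔP)(P̄/Q̄) = (-93/3.0)(15.60/731.5).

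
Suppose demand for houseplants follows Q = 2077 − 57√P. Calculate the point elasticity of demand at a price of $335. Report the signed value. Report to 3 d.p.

At P = 335, Q = 1033.729.
dQ/dP = −57/(2√P) = -1.557.
ε = (dQ/dP)(P/Q) = (-1.557)(335/1033.729).
|ε| < 1, so demand is inelastic at this price.

-0.505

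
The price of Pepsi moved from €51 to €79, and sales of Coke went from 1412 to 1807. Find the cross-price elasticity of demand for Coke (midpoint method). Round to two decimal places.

0.57

ΔQ_x = 1807 − 1412 = 395; ΔP_y = 79 − 51 = 28.
Midpoints: P̄_y = 65.00, Q̄_x = 1609.5.
ε_xy = (ΔQ_x/ΔP_y)(P̄_y/Q̄_x) = (395/28)(65.00/1609.5).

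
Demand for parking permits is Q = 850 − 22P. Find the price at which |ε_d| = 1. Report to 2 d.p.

For linear demand Q = a − bP, ε = −bP/(a − bP). |ε| = 1 when bP = a − bP, i.e. P = a/(2b).
P = 850/(2·22) = 850/44 = 19.3182.

19.32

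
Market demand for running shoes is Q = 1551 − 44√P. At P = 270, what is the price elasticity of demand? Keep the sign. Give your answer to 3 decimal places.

At P = 270, Q = 828.006.
dQ/dP = −44/(2√P) = -1.339.
ε = (dQ/dP)(P/Q) = (-1.339)(270/828.006).

-0.437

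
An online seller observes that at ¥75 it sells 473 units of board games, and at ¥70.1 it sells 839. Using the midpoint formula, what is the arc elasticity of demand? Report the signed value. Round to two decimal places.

-8.26

ΔQ = 839 − 473 = 366; ΔP = 70.1 − 75 = -4.9.
Midpoints: P̄ = 72.55, Q̄ = 656.0.
ε = (ΔQ/ΔP)(P̄/Q̄) = (366/-4.9)(72.55/656.0).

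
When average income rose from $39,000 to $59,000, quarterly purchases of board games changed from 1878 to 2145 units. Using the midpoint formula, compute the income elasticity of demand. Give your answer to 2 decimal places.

ΔQ = 267, ΔI = 20000. Midpoints: Ī = 49,000, Q̄ = 2011.5.
ε_I = (ΔQ/ΔI)(Ī/Q̄) = (267/20000)(49000/2011.5).
ε_I > 0, so the good is normal.

0.33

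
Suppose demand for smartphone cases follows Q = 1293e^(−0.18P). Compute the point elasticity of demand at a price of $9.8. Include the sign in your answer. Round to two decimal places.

At P = 9.8, Q = 221.566.
dQ/dP = −0.18·1293e^(−0.18P) = −0.18Q = -39.882.
ε = (dQ/dP)(P/Q) = (-39.882)(9.8/221.566).
|ε| > 1, so demand is elastic at this price.

-1.76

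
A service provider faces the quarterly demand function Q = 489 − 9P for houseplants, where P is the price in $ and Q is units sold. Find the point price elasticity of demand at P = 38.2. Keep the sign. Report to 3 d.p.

At P = 38.2, Q = 145.200.
dQ/dP = −9.
ε = (dQ/dP)(P/Q) = (-9)(38.2/145.200).

-2.368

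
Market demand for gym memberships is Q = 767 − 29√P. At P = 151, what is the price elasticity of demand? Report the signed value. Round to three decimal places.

At P = 151, Q = 410.642.
dQ/dP = −29/(2√P) = -1.180.
ε = (dQ/dP)(P/Q) = (-1.180)(151/410.642).

-0.434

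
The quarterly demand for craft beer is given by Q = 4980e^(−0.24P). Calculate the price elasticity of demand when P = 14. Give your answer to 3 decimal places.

-3.360

At P = 14, Q = 172.982.
dQ/dP = −0.24·4980e^(−0.24P) = −0.24Q = -41.516.
ε = (dQ/dP)(P/Q) = (-41.516)(14/172.982).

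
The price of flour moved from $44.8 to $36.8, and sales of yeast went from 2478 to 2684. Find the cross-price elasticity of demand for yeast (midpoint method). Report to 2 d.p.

-0.41

ΔQ_x = 2684 − 2478 = 206; ΔP_y = 36.8 − 44.8 = -8.
Midpoints: P̄_y = 40.80, Q̄_x = 2581.0.
ε_xy = (ΔQ_x/ΔP_y)(P̄_y/Q̄_x) = (206/-8)(40.80/2581.0).
ε_xy < 0, so the goods are complements.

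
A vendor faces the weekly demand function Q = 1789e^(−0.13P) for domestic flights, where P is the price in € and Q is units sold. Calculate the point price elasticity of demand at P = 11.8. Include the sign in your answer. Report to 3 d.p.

-1.534

At P = 11.8, Q = 385.836.
dQ/dP = −0.13·1789e^(−0.13P) = −0.13Q = -50.159.
ε = (dQ/dP)(P/Q) = (-50.159)(11.8/385.836).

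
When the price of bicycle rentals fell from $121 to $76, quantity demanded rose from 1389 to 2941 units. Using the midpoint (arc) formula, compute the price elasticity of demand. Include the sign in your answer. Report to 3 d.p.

ΔQ = 2941 − 1389 = 1552; ΔP = 76 − 121 = -45.
Midpoints: P̄ = 98.50, Q̄ = 2165.0.
ε = (ΔQ/ΔP)(P̄/Q̄) = (1552/-45)(98.50/2165.0).

-1.569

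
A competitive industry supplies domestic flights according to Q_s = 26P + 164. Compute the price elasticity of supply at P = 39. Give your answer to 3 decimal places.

At P = 39, Q_s = 1178.
dQ_s/dP = 26.
ε_s = (dQ_s/dP)(P/Q_s) = (26)(39/1178).

0.861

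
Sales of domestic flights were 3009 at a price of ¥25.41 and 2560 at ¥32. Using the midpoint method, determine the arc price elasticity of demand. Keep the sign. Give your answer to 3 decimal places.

-0.702

ΔQ = 2560 − 3009 = -449; ΔP = 32 − 25.41 = 6.59.
Midpoints: P̄ = 28.70, Q̄ = 2784.5.
ε = (ΔQ/ΔP)(P̄/Q̄) = (-449/6.59)(28.70/2784.5).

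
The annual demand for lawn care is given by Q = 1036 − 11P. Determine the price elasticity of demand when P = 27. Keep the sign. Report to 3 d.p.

-0.402

At P = 27, Q = 739.
dQ/dP = −11.
ε = (dQ/dP)(P/Q) = (-11)(27/739).
|ε| < 1, so demand is inelastic at this price.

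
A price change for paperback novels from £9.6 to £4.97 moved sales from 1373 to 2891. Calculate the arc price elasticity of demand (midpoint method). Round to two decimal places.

-1.12

ΔQ = 2891 − 1373 = 1518; ΔP = 4.97 − 9.6 = -4.63.
Midpoints: P̄ = 7.29, Q̄ = 2132.0.
ε = (ΔQ/ΔP)(P̄/Q̄) = (1518/-4.63)(7.29/2132.0).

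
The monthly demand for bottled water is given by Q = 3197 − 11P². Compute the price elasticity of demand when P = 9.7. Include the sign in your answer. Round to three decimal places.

-0.957

At P = 9.7, Q = 2162.010.
dQ/dP = −22P = -213.400.
ε = (dQ/dP)(P/Q) = (-213.400)(9.7/2162.010).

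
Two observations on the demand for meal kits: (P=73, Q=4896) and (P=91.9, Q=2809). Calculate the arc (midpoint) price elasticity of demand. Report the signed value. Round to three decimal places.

ΔQ = 2809 − 4896 = -2087; ΔP = 91.9 − 73 = 18.9.
Midpoints: P̄ = 82.45, Q̄ = 3852.5.
ε = (ΔQ/ΔP)(P̄/Q̄) = (-2087/18.9)(82.45/3852.5).

-2.363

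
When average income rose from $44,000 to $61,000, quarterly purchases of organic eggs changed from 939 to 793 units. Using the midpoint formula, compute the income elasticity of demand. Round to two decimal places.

-0.52

ΔQ = -146, ΔI = 17000. Midpoints: Ī = 52,500, Q̄ = 866.0.
ε_I = (ΔQ/ΔI)(Ī/Q̄) = (-146/17000)(52500/866.0).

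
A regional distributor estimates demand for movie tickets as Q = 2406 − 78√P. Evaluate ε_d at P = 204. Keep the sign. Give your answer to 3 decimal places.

At P = 204, Q = 1291.937.
dQ/dP = −78/(2√P) = -2.731.
ε = (dQ/dP)(P/Q) = (-2.731)(204/1291.937).

-0.431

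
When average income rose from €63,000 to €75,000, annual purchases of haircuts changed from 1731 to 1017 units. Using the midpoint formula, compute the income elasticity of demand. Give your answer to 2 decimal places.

ΔQ = -714, ΔI = 12000. Midpoints: Ī = 69,000, Q̄ = 1374.0.
ε_I = (ΔQ/ΔI)(Ī/Q̄) = (-714/12000)(69000/1374.0).
ε_I < 0, so the good is inferior.

-2.99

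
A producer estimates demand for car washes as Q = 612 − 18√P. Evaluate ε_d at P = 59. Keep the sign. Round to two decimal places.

At P = 59, Q = 473.739.
dQ/dP = −18/(2√P) = -1.172.
ε = (dQ/dP)(P/Q) = (-1.172)(59/473.739).

-0.15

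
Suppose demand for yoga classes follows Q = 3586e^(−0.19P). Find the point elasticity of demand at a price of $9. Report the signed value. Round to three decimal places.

-1.710

At P = 9, Q = 648.585.
dQ/dP = −0.19·3586e^(−0.19P) = −0.19Q = -123.231.
ε = (dQ/dP)(P/Q) = (-123.231)(9/648.585).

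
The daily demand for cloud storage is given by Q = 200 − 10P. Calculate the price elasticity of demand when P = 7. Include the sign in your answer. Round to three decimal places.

At P = 7, Q = 130.
dQ/dP = −10.
ε = (dQ/dP)(P/Q) = (-10)(7/130).

-0.538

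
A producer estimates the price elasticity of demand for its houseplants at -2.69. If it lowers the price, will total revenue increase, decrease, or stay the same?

|ε| = 2.69 > 1, so demand is elastic. A price cut therefore raises total revenue.

increase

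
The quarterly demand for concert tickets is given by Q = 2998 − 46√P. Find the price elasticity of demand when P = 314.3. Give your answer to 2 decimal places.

-0.19

At P = 314.3, Q = 2182.489.
dQ/dP = −46/(2√P) = -1.297.
ε = (dQ/dP)(P/Q) = (-1.297)(314.3/2182.489).
|ε| < 1, so demand is inelastic at this price.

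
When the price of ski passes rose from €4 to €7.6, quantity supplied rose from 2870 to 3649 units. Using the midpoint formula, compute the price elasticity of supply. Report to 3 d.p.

0.385

ΔQ = 3649 − 2870 = 779; ΔP = 7.6 − 4 = 3.6.
Midpoints: P̄ = 5.80, Q̄ = 3259.5.
ε_s = (ΔQ/ΔP)(P̄/Q̄) = (779/3.6)(5.80/3259.5).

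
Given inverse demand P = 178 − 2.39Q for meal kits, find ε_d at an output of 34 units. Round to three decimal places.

-1.190

At Q = 34, P = 178 − 2.39(34) = 96.74.
dP/dQ = −2.39, so dQ/dP = 1/(−2.39) = -0.418.
ε = (dQ/dP)(P/Q) = (-0.418)(96.74/34).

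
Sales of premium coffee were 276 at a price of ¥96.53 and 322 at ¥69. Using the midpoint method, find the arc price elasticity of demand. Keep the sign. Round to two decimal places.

-0.46

ΔQ = 322 − 276 = 46; ΔP = 69 − 96.53 = -27.53.
Midpoints: P̄ = 82.77, Q̄ = 299.0.
ε = (ΔQ/ΔP)(P̄/Q̄) = (46/-27.53)(82.77/299.0).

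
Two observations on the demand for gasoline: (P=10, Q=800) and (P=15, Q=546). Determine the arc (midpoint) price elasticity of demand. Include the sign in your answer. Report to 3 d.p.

-0.944

ΔQ = 546 − 800 = -254; ΔP = 15 − 10 = 5.
Midpoints: P̄ = 12.50, Q̄ = 673.0.
ε = (ΔQ/ΔP)(P̄/Q̄) = (-254/5)(12.50/673.0).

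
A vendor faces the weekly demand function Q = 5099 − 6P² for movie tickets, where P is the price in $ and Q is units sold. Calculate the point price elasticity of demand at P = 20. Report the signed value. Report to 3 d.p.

At P = 20, Q = 2699.
dQ/dP = −12P = -240.
ε = (dQ/dP)(P/Q) = (-240)(20/2699).
|ε| > 1, so demand is elastic at this price.

-1.778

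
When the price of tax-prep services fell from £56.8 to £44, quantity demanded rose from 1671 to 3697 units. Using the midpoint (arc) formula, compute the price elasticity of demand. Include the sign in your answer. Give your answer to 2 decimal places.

-2.97

ΔQ = 3697 − 1671 = 2026; ΔP = 44 − 56.8 = -12.8.
Midpoints: P̄ = 50.40, Q̄ = 2684.0.
ε = (ΔQ/ΔP)(P̄/Q̄) = (2026/-12.8)(50.40/2684.0).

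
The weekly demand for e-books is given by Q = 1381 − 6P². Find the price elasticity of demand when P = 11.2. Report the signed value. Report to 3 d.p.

At P = 11.2, Q = 628.360.
dQ/dP = −12P = -134.400.
ε = (dQ/dP)(P/Q) = (-134.400)(11.2/628.360).

-2.396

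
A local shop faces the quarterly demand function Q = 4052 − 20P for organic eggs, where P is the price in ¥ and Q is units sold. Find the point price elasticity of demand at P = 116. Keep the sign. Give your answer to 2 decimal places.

At P = 116, Q = 1732.
dQ/dP = −20.
ε = (dQ/dP)(P/Q) = (-20)(116/1732).

-1.34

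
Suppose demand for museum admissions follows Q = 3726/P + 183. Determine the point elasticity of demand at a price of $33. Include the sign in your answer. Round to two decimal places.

At P = 33, Q = 295.909.
dQ/dP = −3726/P² = -3.421.
ε = (dQ/dP)(P/Q) = (-3.421)(33/295.909).

-0.38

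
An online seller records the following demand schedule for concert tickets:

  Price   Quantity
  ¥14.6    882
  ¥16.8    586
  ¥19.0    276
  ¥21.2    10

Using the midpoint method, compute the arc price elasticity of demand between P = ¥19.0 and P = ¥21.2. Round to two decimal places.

At P = 19.0, Q = 276; at P = 21.2, Q = 10.
ΔQ = -266, ΔP = 2.2. Midpoints: P̄ = 20.10, Q̄ = 143.0.
ε = (ΔQ/ΔP)(P̄/Q̄) = (-266/2.2)(20.10/143.0).

-16.99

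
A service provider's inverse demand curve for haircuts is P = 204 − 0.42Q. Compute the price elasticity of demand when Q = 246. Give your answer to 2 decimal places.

-0.97

At Q = 246, P = 204 − 0.42(246) = 100.68.
dP/dQ = −0.42, so dQ/dP = 1/(−0.42) = -2.381.
ε = (dQ/dP)(P/Q) = (-2.381)(100.68/246).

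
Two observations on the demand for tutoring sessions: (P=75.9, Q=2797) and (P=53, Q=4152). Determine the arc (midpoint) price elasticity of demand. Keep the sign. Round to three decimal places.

-1.098

ΔQ = 4152 − 2797 = 1355; ΔP = 53 − 75.9 = -22.9.
Midpoints: P̄ = 64.45, Q̄ = 3474.5.
ε = (ΔQ/ΔP)(P̄/Q̄) = (1355/-22.9)(64.45/3474.5).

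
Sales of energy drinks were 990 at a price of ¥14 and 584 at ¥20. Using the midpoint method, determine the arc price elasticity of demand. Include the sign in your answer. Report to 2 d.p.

-1.46

ΔQ = 584 − 990 = -406; ΔP = 20 − 14 = 6.
Midpoints: P̄ = 17.00, Q̄ = 787.0.
ε = (ΔQ/ΔP)(P̄/Q̄) = (-406/6)(17.00/787.0).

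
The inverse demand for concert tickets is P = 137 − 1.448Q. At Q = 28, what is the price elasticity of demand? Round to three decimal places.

At Q = 28, P = 137 − 1.448(28) = 96.46.
dP/dQ = −1.448, so dQ/dP = 1/(−1.448) = -0.691.
ε = (dQ/dP)(P/Q) = (-0.691)(96.46/28).

-2.379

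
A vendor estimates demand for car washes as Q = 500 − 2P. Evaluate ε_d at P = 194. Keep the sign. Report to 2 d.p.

-3.46

At P = 194, Q = 112.
dQ/dP = −2.
ε = (dQ/dP)(P/Q) = (-2)(194/112).
|ε| > 1, so demand is elastic at this price.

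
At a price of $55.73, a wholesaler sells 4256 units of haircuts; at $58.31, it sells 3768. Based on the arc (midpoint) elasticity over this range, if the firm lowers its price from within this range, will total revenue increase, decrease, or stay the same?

Arc ε = (-488/2.58)(57.02/4012.0) ≈ -2.688.
|ε| = 2.69 > 1, so demand is elastic. A price cut therefore raises total revenue.

increase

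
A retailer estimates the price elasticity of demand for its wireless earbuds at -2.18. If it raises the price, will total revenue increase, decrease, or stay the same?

decrease

|ε| = 2.18 > 1, so demand is elastic. A price rise therefore reduces total revenue.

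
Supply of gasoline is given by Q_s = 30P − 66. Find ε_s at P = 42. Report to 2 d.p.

At P = 42, Q_s = 1194.
dQ_s/dP = 30.
ε_s = (dQ_s/dP)(P/Q_s) = (30)(42/1194).

1.06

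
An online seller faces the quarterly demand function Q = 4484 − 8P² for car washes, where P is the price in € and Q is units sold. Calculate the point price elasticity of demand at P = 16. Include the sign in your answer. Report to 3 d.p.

-1.681

At P = 16, Q = 2436.
dQ/dP = −16P = -256.
ε = (dQ/dP)(P/Q) = (-256)(16/2436).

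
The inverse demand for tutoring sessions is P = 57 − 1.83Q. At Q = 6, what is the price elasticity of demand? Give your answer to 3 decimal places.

At Q = 6, P = 57 − 1.83(6) = 46.02.
dP/dQ = −1.83, so dQ/dP = 1/(−1.83) = -0.546.
ε = (dQ/dP)(P/Q) = (-0.546)(46.02/6).

-4.191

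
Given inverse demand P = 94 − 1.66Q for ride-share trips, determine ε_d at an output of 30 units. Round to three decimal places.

At Q = 30, P = 94 − 1.66(30) = 44.20.
dP/dQ = −1.66, so dQ/dP = 1/(−1.66) = -0.602.
ε = (dQ/dP)(P/Q) = (-0.602)(44.20/30).

-0.888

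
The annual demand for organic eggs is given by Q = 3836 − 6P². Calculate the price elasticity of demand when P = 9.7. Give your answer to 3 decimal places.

-0.345

At P = 9.7, Q = 3271.460.
dQ/dP = −12P = -116.400.
ε = (dQ/dP)(P/Q) = (-116.400)(9.7/3271.460).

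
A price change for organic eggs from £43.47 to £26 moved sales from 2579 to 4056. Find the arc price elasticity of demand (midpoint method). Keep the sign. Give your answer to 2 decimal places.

ΔQ = 4056 − 2579 = 1477; ΔP = 26 − 43.47 = -17.47.
Midpoints: P̄ = 34.73, Q̄ = 3317.5.
ε = (ΔQ/ΔP)(P̄/Q̄) = (1477/-17.47)(34.73/3317.5).

-0.89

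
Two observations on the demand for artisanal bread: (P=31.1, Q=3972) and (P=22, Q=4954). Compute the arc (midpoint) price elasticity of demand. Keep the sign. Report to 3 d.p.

ΔQ = 4954 − 3972 = 982; ΔP = 22 − 31.1 = -9.1.
Midpoints: P̄ = 26.55, Q̄ = 4463.0.
ε = (ΔQ/ΔP)(P̄/Q̄) = (982/-9.1)(26.55/4463.0).

-0.642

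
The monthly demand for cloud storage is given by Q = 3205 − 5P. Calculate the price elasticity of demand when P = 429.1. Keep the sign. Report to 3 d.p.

At P = 429.1, Q = 1059.500.
dQ/dP = −5.
ε = (dQ/dP)(P/Q) = (-5)(429.1/1059.500).

-2.025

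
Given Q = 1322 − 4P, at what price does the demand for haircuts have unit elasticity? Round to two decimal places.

For linear demand Q = a − bP, ε = −bP/(a − bP). |ε| = 1 when bP = a − bP, i.e. P = a/(2b).
P = 1322/(2·4) = 1322/8 = 165.2500.

165.25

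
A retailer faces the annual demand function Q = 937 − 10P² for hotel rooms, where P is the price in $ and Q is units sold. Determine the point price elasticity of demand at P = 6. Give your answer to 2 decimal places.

-1.25

At P = 6, Q = 577.
dQ/dP = −20P = -120.
ε = (dQ/dP)(P/Q) = (-120)(6/577).
|ε| > 1, so demand is elastic at this price.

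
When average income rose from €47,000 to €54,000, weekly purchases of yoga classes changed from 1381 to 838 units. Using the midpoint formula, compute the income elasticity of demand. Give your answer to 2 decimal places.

-3.53

ΔQ = -543, ΔI = 7000. Midpoints: Ī = 50,500, Q̄ = 1109.5.
ε_I = (ΔQ/ΔI)(Ī/Q̄) = (-543/7000)(50500/1109.5).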